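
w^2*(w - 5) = w^3 - 5*w^2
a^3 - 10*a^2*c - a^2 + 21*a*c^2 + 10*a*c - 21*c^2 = (a - 1)*(a - 7*c)*(a - 3*c)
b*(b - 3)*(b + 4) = b^3 + b^2 - 12*b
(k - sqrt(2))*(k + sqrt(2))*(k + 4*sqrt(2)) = k^3 + 4*sqrt(2)*k^2 - 2*k - 8*sqrt(2)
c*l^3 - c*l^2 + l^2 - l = l*(l - 1)*(c*l + 1)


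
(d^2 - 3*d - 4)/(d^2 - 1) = (d - 4)/(d - 1)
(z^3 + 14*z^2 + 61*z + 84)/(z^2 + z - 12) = (z^2 + 10*z + 21)/(z - 3)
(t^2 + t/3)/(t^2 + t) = (t + 1/3)/(t + 1)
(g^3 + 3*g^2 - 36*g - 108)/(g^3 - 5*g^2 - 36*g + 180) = (g + 3)/(g - 5)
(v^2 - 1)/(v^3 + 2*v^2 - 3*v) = (v + 1)/(v*(v + 3))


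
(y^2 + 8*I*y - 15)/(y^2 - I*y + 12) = (y + 5*I)/(y - 4*I)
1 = 1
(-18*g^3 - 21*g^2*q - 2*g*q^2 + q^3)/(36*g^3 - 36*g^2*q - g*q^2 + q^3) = (3*g^2 + 4*g*q + q^2)/(-6*g^2 + 5*g*q + q^2)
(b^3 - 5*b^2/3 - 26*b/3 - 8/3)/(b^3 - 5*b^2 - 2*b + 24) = (b + 1/3)/(b - 3)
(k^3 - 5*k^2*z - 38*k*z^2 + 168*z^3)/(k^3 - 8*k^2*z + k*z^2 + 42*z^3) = (-k^2 - 2*k*z + 24*z^2)/(-k^2 + k*z + 6*z^2)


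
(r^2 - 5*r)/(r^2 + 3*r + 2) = r*(r - 5)/(r^2 + 3*r + 2)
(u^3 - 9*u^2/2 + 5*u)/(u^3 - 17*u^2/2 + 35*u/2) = (2*u^2 - 9*u + 10)/(2*u^2 - 17*u + 35)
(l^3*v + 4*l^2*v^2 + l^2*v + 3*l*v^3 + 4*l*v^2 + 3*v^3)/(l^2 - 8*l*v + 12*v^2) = v*(l^3 + 4*l^2*v + l^2 + 3*l*v^2 + 4*l*v + 3*v^2)/(l^2 - 8*l*v + 12*v^2)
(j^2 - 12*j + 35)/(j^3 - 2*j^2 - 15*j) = (j - 7)/(j*(j + 3))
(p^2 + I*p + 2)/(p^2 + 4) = (p - I)/(p - 2*I)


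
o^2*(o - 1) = o^3 - o^2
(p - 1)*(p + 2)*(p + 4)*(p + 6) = p^4 + 11*p^3 + 32*p^2 + 4*p - 48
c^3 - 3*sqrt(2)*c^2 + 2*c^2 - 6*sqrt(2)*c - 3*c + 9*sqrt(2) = (c - 1)*(c + 3)*(c - 3*sqrt(2))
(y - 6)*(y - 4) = y^2 - 10*y + 24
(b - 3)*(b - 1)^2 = b^3 - 5*b^2 + 7*b - 3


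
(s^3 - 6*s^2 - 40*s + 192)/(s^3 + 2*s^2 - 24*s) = (s - 8)/s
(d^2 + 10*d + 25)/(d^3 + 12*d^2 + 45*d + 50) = 1/(d + 2)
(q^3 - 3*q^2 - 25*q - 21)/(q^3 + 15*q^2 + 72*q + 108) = (q^2 - 6*q - 7)/(q^2 + 12*q + 36)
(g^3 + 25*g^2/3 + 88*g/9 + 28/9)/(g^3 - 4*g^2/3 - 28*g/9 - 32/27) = 3*(g + 7)/(3*g - 8)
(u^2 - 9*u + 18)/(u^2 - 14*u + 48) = (u - 3)/(u - 8)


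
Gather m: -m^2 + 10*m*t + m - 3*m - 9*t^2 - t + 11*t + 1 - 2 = -m^2 + m*(10*t - 2) - 9*t^2 + 10*t - 1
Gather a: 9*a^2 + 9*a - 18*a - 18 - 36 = 9*a^2 - 9*a - 54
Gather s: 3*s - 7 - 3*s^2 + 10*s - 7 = -3*s^2 + 13*s - 14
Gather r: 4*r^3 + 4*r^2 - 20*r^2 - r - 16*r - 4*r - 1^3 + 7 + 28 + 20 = 4*r^3 - 16*r^2 - 21*r + 54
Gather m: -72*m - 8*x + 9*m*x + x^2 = m*(9*x - 72) + x^2 - 8*x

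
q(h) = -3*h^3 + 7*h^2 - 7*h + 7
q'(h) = -9*h^2 + 14*h - 7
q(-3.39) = 228.05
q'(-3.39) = -157.89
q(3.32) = -48.87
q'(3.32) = -59.72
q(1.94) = -2.14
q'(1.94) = -13.71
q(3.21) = -42.57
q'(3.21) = -54.80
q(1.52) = 2.00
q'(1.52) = -6.51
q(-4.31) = 407.39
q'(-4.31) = -234.52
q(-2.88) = 156.88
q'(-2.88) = -121.97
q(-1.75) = 56.77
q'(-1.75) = -59.06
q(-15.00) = 11812.00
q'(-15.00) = -2242.00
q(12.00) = -4253.00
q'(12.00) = -1135.00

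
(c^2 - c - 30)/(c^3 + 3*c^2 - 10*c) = (c - 6)/(c*(c - 2))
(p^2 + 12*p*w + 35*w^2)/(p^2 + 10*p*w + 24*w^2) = (p^2 + 12*p*w + 35*w^2)/(p^2 + 10*p*w + 24*w^2)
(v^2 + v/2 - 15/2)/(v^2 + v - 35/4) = 2*(v + 3)/(2*v + 7)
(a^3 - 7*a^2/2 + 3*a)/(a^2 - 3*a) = (a^2 - 7*a/2 + 3)/(a - 3)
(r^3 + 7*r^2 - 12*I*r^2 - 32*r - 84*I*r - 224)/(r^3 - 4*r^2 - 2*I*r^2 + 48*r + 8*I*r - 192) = (r^2 + r*(7 - 4*I) - 28*I)/(r^2 + r*(-4 + 6*I) - 24*I)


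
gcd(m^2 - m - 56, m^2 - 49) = m + 7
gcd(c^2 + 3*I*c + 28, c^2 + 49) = c + 7*I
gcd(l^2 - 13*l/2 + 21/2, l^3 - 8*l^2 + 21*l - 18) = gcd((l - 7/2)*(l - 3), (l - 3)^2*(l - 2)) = l - 3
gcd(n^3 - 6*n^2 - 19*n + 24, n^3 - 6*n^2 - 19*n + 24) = n^3 - 6*n^2 - 19*n + 24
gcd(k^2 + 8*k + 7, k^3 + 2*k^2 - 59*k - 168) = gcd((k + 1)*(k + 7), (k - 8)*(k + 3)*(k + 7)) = k + 7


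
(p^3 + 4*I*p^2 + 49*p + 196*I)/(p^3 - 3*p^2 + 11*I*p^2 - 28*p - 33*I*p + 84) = (p - 7*I)/(p - 3)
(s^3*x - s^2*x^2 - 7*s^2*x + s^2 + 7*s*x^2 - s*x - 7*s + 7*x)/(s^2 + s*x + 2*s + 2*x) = (s^3*x - s^2*x^2 - 7*s^2*x + s^2 + 7*s*x^2 - s*x - 7*s + 7*x)/(s^2 + s*x + 2*s + 2*x)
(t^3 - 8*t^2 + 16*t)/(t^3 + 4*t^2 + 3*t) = (t^2 - 8*t + 16)/(t^2 + 4*t + 3)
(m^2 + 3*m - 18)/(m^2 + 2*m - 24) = (m - 3)/(m - 4)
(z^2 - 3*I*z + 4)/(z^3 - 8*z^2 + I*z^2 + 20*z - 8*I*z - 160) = (z + I)/(z^2 + z*(-8 + 5*I) - 40*I)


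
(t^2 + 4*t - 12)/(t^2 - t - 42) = (t - 2)/(t - 7)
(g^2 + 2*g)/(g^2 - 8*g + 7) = g*(g + 2)/(g^2 - 8*g + 7)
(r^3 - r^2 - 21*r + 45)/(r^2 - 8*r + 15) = (r^2 + 2*r - 15)/(r - 5)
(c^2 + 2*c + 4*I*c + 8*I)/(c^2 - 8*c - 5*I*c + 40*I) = (c^2 + c*(2 + 4*I) + 8*I)/(c^2 + c*(-8 - 5*I) + 40*I)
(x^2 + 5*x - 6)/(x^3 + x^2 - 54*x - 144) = (x - 1)/(x^2 - 5*x - 24)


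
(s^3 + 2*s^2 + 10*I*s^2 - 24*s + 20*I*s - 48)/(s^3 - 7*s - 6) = (s^2 + 10*I*s - 24)/(s^2 - 2*s - 3)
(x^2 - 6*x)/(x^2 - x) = (x - 6)/(x - 1)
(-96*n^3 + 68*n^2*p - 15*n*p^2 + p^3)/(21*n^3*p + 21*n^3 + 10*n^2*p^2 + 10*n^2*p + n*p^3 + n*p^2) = (-96*n^3 + 68*n^2*p - 15*n*p^2 + p^3)/(n*(21*n^2*p + 21*n^2 + 10*n*p^2 + 10*n*p + p^3 + p^2))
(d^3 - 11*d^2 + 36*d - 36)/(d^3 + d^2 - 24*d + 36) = (d - 6)/(d + 6)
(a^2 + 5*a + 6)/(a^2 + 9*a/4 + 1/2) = 4*(a + 3)/(4*a + 1)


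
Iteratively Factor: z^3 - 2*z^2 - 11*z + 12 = (z - 4)*(z^2 + 2*z - 3) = (z - 4)*(z + 3)*(z - 1)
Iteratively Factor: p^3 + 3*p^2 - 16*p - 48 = (p + 3)*(p^2 - 16) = (p - 4)*(p + 3)*(p + 4)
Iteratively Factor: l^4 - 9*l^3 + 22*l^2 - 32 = (l - 2)*(l^3 - 7*l^2 + 8*l + 16) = (l - 2)*(l + 1)*(l^2 - 8*l + 16) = (l - 4)*(l - 2)*(l + 1)*(l - 4)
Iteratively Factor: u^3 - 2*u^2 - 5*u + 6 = (u + 2)*(u^2 - 4*u + 3) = (u - 3)*(u + 2)*(u - 1)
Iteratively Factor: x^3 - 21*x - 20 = (x + 1)*(x^2 - x - 20) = (x - 5)*(x + 1)*(x + 4)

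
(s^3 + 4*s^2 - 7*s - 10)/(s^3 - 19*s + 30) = (s + 1)/(s - 3)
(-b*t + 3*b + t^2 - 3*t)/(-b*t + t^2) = (t - 3)/t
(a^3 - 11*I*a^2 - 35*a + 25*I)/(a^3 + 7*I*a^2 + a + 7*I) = (a^2 - 10*I*a - 25)/(a^2 + 8*I*a - 7)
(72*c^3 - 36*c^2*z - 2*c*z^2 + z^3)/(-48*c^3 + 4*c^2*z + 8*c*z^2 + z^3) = (-6*c + z)/(4*c + z)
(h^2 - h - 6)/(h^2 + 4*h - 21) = (h + 2)/(h + 7)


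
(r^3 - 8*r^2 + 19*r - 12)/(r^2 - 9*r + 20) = (r^2 - 4*r + 3)/(r - 5)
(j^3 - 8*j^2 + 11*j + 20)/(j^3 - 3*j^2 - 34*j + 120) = (j + 1)/(j + 6)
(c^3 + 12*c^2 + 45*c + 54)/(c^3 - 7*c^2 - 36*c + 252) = (c^2 + 6*c + 9)/(c^2 - 13*c + 42)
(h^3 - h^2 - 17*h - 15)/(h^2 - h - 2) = (h^2 - 2*h - 15)/(h - 2)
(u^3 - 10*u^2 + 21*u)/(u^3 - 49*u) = (u - 3)/(u + 7)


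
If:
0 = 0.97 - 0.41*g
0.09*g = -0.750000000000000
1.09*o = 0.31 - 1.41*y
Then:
No Solution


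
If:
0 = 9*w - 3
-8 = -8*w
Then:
No Solution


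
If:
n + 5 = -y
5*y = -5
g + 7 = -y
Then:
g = -6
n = -4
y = -1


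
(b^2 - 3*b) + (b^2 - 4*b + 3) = 2*b^2 - 7*b + 3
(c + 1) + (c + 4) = 2*c + 5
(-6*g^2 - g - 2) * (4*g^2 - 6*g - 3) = -24*g^4 + 32*g^3 + 16*g^2 + 15*g + 6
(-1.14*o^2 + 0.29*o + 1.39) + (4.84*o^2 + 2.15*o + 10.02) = 3.7*o^2 + 2.44*o + 11.41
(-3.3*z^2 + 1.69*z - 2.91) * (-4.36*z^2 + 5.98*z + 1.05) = 14.388*z^4 - 27.1024*z^3 + 19.3288*z^2 - 15.6273*z - 3.0555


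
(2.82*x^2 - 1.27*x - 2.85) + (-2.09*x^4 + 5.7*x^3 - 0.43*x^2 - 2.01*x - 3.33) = -2.09*x^4 + 5.7*x^3 + 2.39*x^2 - 3.28*x - 6.18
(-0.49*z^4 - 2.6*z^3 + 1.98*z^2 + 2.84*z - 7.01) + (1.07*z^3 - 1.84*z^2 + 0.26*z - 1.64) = -0.49*z^4 - 1.53*z^3 + 0.14*z^2 + 3.1*z - 8.65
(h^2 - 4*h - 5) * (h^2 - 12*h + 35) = h^4 - 16*h^3 + 78*h^2 - 80*h - 175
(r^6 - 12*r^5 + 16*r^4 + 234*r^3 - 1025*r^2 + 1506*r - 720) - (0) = r^6 - 12*r^5 + 16*r^4 + 234*r^3 - 1025*r^2 + 1506*r - 720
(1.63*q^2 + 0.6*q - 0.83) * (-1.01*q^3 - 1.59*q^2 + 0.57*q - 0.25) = -1.6463*q^5 - 3.1977*q^4 + 0.8134*q^3 + 1.2542*q^2 - 0.6231*q + 0.2075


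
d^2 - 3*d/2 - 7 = (d - 7/2)*(d + 2)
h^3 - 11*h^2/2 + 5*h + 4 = (h - 4)*(h - 2)*(h + 1/2)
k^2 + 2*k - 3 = (k - 1)*(k + 3)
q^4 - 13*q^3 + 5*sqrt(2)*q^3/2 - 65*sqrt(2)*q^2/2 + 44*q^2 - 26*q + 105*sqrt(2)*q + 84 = (q - 7)*(q - 6)*(q + sqrt(2)/2)*(q + 2*sqrt(2))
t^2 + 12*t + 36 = (t + 6)^2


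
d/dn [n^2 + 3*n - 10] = 2*n + 3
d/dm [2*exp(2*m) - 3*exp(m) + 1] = (4*exp(m) - 3)*exp(m)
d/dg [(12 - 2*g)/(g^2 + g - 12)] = 2*(-g^2 - g + (g - 6)*(2*g + 1) + 12)/(g^2 + g - 12)^2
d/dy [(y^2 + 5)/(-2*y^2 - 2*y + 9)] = 2*(-y^2 + 19*y + 5)/(4*y^4 + 8*y^3 - 32*y^2 - 36*y + 81)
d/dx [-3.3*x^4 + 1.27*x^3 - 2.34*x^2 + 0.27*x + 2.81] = -13.2*x^3 + 3.81*x^2 - 4.68*x + 0.27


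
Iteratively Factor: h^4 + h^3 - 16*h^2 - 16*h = (h + 1)*(h^3 - 16*h) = (h - 4)*(h + 1)*(h^2 + 4*h) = (h - 4)*(h + 1)*(h + 4)*(h)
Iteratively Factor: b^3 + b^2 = (b)*(b^2 + b) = b*(b + 1)*(b)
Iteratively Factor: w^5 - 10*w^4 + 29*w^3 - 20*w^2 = (w - 5)*(w^4 - 5*w^3 + 4*w^2) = w*(w - 5)*(w^3 - 5*w^2 + 4*w) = w*(w - 5)*(w - 1)*(w^2 - 4*w) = w^2*(w - 5)*(w - 1)*(w - 4)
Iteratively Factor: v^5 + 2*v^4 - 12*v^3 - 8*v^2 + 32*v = (v - 2)*(v^4 + 4*v^3 - 4*v^2 - 16*v) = (v - 2)^2*(v^3 + 6*v^2 + 8*v) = (v - 2)^2*(v + 4)*(v^2 + 2*v) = v*(v - 2)^2*(v + 4)*(v + 2)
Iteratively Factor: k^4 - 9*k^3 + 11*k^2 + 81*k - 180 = (k + 3)*(k^3 - 12*k^2 + 47*k - 60) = (k - 4)*(k + 3)*(k^2 - 8*k + 15) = (k - 5)*(k - 4)*(k + 3)*(k - 3)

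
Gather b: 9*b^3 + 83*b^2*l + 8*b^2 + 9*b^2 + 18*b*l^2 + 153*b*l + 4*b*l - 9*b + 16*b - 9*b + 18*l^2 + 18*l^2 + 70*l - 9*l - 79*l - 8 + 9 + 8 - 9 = 9*b^3 + b^2*(83*l + 17) + b*(18*l^2 + 157*l - 2) + 36*l^2 - 18*l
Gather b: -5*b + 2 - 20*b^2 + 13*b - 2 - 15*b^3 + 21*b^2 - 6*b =-15*b^3 + b^2 + 2*b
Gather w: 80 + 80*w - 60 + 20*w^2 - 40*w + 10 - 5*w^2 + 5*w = 15*w^2 + 45*w + 30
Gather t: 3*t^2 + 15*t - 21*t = 3*t^2 - 6*t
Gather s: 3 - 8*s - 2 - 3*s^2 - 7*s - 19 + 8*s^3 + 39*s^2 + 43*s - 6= 8*s^3 + 36*s^2 + 28*s - 24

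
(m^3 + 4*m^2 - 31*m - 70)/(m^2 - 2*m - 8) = (m^2 + 2*m - 35)/(m - 4)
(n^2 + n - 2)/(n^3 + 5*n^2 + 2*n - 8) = 1/(n + 4)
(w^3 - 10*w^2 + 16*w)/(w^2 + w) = (w^2 - 10*w + 16)/(w + 1)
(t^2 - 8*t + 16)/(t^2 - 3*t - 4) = (t - 4)/(t + 1)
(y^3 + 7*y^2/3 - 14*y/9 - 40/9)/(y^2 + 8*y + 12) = (y^2 + y/3 - 20/9)/(y + 6)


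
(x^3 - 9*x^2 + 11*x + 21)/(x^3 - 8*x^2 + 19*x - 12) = (x^2 - 6*x - 7)/(x^2 - 5*x + 4)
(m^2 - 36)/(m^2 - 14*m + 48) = (m + 6)/(m - 8)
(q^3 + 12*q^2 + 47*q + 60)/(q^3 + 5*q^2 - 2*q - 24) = (q + 5)/(q - 2)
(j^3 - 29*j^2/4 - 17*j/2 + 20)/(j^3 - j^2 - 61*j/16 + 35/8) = 4*(j - 8)/(4*j - 7)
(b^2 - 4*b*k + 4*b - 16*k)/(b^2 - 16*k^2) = (b + 4)/(b + 4*k)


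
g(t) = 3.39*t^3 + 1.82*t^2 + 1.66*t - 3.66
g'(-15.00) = 2235.31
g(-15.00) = -11060.31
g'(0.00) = 1.66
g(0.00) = -3.66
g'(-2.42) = 52.41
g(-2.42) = -45.06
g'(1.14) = 19.03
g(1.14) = 5.62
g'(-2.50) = 56.12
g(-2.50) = -49.40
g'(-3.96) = 146.73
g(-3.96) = -192.21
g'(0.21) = 2.87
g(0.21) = -3.20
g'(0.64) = 8.16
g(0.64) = -0.96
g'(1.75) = 39.18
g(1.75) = 22.99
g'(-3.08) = 86.93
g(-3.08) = -90.56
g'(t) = 10.17*t^2 + 3.64*t + 1.66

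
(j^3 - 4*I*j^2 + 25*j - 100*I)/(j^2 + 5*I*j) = j - 9*I - 20/j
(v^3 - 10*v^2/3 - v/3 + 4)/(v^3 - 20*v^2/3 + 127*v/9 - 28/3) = 3*(v + 1)/(3*v - 7)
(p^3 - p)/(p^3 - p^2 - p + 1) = p/(p - 1)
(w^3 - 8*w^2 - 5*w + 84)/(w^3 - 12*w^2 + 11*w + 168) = (w - 4)/(w - 8)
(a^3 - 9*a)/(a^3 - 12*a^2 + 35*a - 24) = a*(a + 3)/(a^2 - 9*a + 8)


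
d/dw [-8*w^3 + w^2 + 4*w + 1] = -24*w^2 + 2*w + 4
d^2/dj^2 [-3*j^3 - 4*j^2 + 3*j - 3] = -18*j - 8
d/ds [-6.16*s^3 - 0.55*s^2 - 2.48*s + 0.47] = -18.48*s^2 - 1.1*s - 2.48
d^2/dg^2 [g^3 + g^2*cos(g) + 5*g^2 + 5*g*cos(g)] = -g^2*cos(g) - 4*g*sin(g) - 5*g*cos(g) + 6*g - 10*sin(g) + 2*cos(g) + 10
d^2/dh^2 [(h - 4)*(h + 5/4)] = 2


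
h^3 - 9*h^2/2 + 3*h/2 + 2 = (h - 4)*(h - 1)*(h + 1/2)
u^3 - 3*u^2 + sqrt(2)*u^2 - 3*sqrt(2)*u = u*(u - 3)*(u + sqrt(2))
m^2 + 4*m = m*(m + 4)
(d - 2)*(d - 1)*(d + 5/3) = d^3 - 4*d^2/3 - 3*d + 10/3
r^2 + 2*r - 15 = (r - 3)*(r + 5)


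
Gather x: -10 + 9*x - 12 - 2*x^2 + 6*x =-2*x^2 + 15*x - 22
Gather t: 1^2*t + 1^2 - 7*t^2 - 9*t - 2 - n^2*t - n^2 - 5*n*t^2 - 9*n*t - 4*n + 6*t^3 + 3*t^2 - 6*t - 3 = -n^2 - 4*n + 6*t^3 + t^2*(-5*n - 4) + t*(-n^2 - 9*n - 14) - 4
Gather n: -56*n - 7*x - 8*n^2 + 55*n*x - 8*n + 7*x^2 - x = -8*n^2 + n*(55*x - 64) + 7*x^2 - 8*x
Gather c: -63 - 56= -119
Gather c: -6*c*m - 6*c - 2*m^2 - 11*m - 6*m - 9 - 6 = c*(-6*m - 6) - 2*m^2 - 17*m - 15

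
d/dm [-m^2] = -2*m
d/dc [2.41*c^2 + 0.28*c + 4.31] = 4.82*c + 0.28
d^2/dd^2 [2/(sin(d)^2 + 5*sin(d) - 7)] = 2*(-4*sin(d)^4 - 15*sin(d)^3 - 47*sin(d)^2 - 5*sin(d) + 64)/(sin(d)^2 + 5*sin(d) - 7)^3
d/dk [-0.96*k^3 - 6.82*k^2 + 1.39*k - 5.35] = -2.88*k^2 - 13.64*k + 1.39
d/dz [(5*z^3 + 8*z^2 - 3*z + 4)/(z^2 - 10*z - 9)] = (5*z^4 - 100*z^3 - 212*z^2 - 152*z + 67)/(z^4 - 20*z^3 + 82*z^2 + 180*z + 81)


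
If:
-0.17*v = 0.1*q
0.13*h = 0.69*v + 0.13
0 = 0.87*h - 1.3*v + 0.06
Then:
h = -0.49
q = 0.48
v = -0.28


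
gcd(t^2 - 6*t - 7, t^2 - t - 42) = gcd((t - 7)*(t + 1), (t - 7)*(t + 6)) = t - 7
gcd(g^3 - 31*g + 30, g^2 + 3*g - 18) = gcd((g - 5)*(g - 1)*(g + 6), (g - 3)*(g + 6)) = g + 6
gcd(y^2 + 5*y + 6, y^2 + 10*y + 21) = y + 3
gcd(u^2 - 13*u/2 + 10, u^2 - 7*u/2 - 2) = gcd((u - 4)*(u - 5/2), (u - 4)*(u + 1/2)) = u - 4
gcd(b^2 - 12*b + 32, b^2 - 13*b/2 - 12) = b - 8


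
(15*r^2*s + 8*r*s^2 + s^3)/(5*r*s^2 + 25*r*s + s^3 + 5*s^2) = (3*r + s)/(s + 5)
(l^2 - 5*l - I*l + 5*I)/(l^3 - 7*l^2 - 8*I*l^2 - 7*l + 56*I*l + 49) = (l - 5)/(l^2 - 7*l*(1 + I) + 49*I)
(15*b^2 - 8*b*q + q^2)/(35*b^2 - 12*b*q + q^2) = (-3*b + q)/(-7*b + q)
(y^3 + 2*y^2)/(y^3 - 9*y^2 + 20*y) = y*(y + 2)/(y^2 - 9*y + 20)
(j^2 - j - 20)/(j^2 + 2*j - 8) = (j - 5)/(j - 2)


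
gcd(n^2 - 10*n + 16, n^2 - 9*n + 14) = n - 2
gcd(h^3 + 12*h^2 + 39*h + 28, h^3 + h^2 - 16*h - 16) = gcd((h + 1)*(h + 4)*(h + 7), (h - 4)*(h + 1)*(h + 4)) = h^2 + 5*h + 4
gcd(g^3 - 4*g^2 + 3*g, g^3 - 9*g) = g^2 - 3*g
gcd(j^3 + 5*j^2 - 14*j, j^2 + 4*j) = j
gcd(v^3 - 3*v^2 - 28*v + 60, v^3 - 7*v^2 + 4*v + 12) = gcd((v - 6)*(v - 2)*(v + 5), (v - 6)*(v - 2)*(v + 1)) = v^2 - 8*v + 12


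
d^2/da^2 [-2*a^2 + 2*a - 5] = -4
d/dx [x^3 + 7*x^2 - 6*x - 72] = 3*x^2 + 14*x - 6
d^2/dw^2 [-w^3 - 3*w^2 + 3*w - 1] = -6*w - 6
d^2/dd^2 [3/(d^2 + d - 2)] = 6*(-d^2 - d + (2*d + 1)^2 + 2)/(d^2 + d - 2)^3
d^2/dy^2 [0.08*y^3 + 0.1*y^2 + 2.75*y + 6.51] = 0.48*y + 0.2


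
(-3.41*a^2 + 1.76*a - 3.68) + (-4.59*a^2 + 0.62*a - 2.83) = -8.0*a^2 + 2.38*a - 6.51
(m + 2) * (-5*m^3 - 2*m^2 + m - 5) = -5*m^4 - 12*m^3 - 3*m^2 - 3*m - 10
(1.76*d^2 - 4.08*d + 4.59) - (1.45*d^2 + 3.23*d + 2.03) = 0.31*d^2 - 7.31*d + 2.56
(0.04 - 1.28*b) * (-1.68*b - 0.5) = 2.1504*b^2 + 0.5728*b - 0.02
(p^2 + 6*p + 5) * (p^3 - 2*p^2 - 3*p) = p^5 + 4*p^4 - 10*p^3 - 28*p^2 - 15*p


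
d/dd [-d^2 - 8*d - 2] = -2*d - 8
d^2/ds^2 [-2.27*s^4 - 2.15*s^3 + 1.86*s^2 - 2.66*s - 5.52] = -27.24*s^2 - 12.9*s + 3.72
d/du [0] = 0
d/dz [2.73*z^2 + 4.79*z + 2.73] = 5.46*z + 4.79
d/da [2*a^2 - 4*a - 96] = 4*a - 4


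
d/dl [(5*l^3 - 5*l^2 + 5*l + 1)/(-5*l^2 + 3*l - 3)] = (-25*l^4 + 30*l^3 - 35*l^2 + 40*l - 18)/(25*l^4 - 30*l^3 + 39*l^2 - 18*l + 9)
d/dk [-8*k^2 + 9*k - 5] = 9 - 16*k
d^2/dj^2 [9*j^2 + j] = 18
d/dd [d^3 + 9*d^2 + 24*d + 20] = 3*d^2 + 18*d + 24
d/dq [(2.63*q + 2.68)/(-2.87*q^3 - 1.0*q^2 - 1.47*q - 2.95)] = (15.0962*q^3 + 25.7048*q^2 + 5.36*q - 3.8189)/(8.2369*q^6 + 5.74*q^5 + 9.4378*q^4 + 19.873*q^3 + 8.0609*q^2 + 8.673*q + 8.7025)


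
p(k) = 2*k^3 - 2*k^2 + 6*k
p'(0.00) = 6.00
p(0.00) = 0.00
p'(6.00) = 198.00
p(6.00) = 396.00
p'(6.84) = 259.35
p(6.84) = 587.50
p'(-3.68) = 101.97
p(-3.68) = -148.84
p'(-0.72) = 11.99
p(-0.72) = -6.10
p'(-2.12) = 41.45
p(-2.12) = -40.77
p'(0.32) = 5.33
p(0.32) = 1.78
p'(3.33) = 59.21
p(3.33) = 71.65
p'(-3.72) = 103.91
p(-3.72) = -152.95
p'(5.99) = 197.32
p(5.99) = 394.02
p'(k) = 6*k^2 - 4*k + 6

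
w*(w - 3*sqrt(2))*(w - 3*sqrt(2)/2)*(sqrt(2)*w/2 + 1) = sqrt(2)*w^4/2 - 7*w^3/2 + 9*w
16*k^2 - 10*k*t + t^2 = (-8*k + t)*(-2*k + t)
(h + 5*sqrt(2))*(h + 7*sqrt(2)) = h^2 + 12*sqrt(2)*h + 70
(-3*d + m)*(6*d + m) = -18*d^2 + 3*d*m + m^2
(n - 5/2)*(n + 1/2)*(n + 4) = n^3 + 2*n^2 - 37*n/4 - 5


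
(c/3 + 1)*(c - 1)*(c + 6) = c^3/3 + 8*c^2/3 + 3*c - 6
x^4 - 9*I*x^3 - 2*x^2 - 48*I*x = x*(x - 8*I)*(x - 3*I)*(x + 2*I)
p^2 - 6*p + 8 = (p - 4)*(p - 2)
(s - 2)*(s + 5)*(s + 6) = s^3 + 9*s^2 + 8*s - 60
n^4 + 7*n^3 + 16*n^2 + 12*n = n*(n + 2)^2*(n + 3)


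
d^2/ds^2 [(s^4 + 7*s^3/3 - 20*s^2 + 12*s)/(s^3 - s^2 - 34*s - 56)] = 8*(13*s^6 + 408*s^5 + 1758*s^4 + 8294*s^3 + 29652*s^2 + 14952*s - 64176)/(3*(s^9 - 3*s^8 - 99*s^7 + 35*s^6 + 3702*s^5 + 7788*s^4 - 41320*s^3 - 203616*s^2 - 319872*s - 175616))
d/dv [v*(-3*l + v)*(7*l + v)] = -21*l^2 + 8*l*v + 3*v^2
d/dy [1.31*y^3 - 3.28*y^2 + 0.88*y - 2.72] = 3.93*y^2 - 6.56*y + 0.88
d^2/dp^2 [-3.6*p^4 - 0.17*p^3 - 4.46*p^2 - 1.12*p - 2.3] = -43.2*p^2 - 1.02*p - 8.92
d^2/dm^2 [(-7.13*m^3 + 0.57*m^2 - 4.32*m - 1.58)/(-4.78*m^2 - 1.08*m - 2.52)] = (2.27373675443232e-13*m^5 + 48.1579200000001*m^3 + 374.228832*m^2 + 8.38771200000006*m - 65.132352)/(109.215352*m^6 + 74.028816*m^5 + 189.46008*m^4 + 79.3152*m^3 + 99.88272*m^2 + 20.575296*m + 16.003008)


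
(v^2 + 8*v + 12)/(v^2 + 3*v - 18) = (v + 2)/(v - 3)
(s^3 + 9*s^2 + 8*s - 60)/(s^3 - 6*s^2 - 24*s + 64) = (s^2 + 11*s + 30)/(s^2 - 4*s - 32)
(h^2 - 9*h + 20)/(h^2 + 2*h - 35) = (h - 4)/(h + 7)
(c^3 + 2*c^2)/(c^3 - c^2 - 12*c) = c*(c + 2)/(c^2 - c - 12)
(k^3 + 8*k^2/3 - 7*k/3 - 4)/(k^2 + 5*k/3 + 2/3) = (3*k^2 + 5*k - 12)/(3*k + 2)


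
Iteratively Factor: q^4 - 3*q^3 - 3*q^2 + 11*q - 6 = (q - 3)*(q^3 - 3*q + 2) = (q - 3)*(q - 1)*(q^2 + q - 2) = (q - 3)*(q - 1)^2*(q + 2)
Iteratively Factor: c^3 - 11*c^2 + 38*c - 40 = (c - 5)*(c^2 - 6*c + 8) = (c - 5)*(c - 2)*(c - 4)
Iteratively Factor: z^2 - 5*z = (z)*(z - 5)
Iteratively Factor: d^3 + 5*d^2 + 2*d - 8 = (d + 4)*(d^2 + d - 2) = (d + 2)*(d + 4)*(d - 1)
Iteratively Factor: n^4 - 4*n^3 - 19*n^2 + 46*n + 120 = (n + 2)*(n^3 - 6*n^2 - 7*n + 60) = (n - 5)*(n + 2)*(n^2 - n - 12) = (n - 5)*(n + 2)*(n + 3)*(n - 4)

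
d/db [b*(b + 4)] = 2*b + 4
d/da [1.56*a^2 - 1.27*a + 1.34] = 3.12*a - 1.27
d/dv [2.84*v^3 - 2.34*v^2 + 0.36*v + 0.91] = 8.52*v^2 - 4.68*v + 0.36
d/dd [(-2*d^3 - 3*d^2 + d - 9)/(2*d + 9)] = (-8*d^3 - 60*d^2 - 54*d + 27)/(4*d^2 + 36*d + 81)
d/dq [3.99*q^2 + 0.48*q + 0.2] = 7.98*q + 0.48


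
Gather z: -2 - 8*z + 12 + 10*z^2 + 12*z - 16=10*z^2 + 4*z - 6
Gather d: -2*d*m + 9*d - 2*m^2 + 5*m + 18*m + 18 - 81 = d*(9 - 2*m) - 2*m^2 + 23*m - 63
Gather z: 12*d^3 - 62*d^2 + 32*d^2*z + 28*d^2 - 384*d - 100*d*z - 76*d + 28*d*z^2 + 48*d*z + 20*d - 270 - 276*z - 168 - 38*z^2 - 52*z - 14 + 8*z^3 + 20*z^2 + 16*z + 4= 12*d^3 - 34*d^2 - 440*d + 8*z^3 + z^2*(28*d - 18) + z*(32*d^2 - 52*d - 312) - 448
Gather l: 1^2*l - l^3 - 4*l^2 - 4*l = -l^3 - 4*l^2 - 3*l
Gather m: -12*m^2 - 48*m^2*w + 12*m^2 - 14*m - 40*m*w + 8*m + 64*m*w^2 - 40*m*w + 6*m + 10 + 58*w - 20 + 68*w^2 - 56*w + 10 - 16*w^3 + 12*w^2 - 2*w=-48*m^2*w + m*(64*w^2 - 80*w) - 16*w^3 + 80*w^2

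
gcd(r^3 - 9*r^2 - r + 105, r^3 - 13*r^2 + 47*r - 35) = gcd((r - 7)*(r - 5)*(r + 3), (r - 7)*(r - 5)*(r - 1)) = r^2 - 12*r + 35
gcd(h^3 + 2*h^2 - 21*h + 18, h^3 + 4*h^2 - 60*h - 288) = h + 6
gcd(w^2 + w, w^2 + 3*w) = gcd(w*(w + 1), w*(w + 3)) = w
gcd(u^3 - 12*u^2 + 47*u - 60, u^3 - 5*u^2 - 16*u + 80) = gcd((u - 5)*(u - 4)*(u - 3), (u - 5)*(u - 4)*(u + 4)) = u^2 - 9*u + 20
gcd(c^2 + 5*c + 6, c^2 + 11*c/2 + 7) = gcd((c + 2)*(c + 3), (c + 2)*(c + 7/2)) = c + 2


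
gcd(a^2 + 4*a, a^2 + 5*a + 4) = a + 4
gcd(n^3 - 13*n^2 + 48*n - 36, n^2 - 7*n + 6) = n^2 - 7*n + 6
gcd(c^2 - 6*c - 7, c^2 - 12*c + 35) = c - 7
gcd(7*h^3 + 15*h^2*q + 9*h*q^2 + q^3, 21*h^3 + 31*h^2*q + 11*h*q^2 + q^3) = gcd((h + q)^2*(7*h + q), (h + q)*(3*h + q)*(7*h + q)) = 7*h^2 + 8*h*q + q^2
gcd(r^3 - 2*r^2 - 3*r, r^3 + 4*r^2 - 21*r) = r^2 - 3*r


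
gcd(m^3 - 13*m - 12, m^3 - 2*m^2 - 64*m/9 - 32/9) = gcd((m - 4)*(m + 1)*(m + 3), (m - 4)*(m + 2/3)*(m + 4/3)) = m - 4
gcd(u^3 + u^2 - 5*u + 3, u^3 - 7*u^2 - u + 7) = u - 1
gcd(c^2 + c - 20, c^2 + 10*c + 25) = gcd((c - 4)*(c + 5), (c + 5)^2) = c + 5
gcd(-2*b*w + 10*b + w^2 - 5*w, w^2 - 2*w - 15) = w - 5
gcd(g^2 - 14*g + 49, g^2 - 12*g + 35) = g - 7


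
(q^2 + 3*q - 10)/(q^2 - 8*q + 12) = (q + 5)/(q - 6)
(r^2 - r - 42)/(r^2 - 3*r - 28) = (r + 6)/(r + 4)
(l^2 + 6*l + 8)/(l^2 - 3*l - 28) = (l + 2)/(l - 7)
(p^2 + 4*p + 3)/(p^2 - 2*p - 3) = (p + 3)/(p - 3)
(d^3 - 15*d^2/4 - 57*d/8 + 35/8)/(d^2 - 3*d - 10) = (8*d^2 + 10*d - 7)/(8*(d + 2))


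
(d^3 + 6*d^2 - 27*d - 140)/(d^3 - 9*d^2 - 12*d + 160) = (d + 7)/(d - 8)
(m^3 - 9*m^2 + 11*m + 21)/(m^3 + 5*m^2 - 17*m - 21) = (m - 7)/(m + 7)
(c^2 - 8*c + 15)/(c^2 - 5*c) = (c - 3)/c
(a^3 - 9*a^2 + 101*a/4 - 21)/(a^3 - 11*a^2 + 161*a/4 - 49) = (2*a - 3)/(2*a - 7)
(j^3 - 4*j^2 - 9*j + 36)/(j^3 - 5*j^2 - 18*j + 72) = (j^2 - j - 12)/(j^2 - 2*j - 24)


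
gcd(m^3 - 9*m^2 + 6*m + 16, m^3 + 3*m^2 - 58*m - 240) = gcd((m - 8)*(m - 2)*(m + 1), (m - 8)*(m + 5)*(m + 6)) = m - 8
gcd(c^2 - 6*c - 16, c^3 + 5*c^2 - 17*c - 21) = 1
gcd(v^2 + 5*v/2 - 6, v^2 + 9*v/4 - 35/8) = 1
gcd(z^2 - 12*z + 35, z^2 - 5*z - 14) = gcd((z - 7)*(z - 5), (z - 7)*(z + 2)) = z - 7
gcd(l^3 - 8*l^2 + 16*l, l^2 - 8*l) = l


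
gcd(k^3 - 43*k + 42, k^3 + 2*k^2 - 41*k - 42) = k^2 + k - 42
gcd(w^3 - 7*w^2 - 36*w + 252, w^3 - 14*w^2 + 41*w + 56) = w - 7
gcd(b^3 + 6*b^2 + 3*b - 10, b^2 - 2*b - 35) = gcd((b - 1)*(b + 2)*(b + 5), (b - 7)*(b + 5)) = b + 5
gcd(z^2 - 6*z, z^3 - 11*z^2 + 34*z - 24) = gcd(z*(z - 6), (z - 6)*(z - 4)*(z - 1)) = z - 6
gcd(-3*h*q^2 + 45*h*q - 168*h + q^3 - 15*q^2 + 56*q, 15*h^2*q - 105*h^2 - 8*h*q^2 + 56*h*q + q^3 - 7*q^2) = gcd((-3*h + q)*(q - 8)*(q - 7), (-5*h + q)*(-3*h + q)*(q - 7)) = -3*h*q + 21*h + q^2 - 7*q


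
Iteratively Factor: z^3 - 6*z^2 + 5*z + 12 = (z - 3)*(z^2 - 3*z - 4) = (z - 4)*(z - 3)*(z + 1)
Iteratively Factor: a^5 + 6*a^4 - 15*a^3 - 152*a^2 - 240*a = (a - 5)*(a^4 + 11*a^3 + 40*a^2 + 48*a) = (a - 5)*(a + 4)*(a^3 + 7*a^2 + 12*a) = (a - 5)*(a + 3)*(a + 4)*(a^2 + 4*a) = (a - 5)*(a + 3)*(a + 4)^2*(a)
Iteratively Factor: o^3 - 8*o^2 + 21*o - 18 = (o - 2)*(o^2 - 6*o + 9) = (o - 3)*(o - 2)*(o - 3)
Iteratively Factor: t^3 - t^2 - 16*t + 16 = (t + 4)*(t^2 - 5*t + 4) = (t - 1)*(t + 4)*(t - 4)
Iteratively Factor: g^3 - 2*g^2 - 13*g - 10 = (g - 5)*(g^2 + 3*g + 2) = (g - 5)*(g + 2)*(g + 1)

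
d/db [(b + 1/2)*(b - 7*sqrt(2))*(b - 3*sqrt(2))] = 3*b^2 - 20*sqrt(2)*b + b - 5*sqrt(2) + 42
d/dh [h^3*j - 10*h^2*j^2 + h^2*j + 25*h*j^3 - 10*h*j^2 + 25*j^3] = j*(3*h^2 - 20*h*j + 2*h + 25*j^2 - 10*j)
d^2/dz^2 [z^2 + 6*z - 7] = 2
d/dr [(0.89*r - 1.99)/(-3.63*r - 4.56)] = (-40.954023*r - 51.446376)/(3.63*r + 4.56)^3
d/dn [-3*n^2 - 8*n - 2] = -6*n - 8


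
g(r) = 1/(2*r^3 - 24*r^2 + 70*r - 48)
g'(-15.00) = 0.00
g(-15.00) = 0.00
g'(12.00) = 0.00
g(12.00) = 0.00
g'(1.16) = -1.38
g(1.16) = 0.25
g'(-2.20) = -0.00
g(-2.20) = -0.00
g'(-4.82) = -0.00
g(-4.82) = -0.00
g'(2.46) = 0.15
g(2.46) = 0.11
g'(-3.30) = -0.00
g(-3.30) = -0.00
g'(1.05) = -14.27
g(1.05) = 0.74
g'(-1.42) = -0.00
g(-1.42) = -0.00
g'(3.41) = 0.29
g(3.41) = -0.11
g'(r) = (-6*r^2 + 48*r - 70)/(2*r^3 - 24*r^2 + 70*r - 48)^2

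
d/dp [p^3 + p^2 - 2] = p*(3*p + 2)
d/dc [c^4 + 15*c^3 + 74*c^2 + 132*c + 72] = 4*c^3 + 45*c^2 + 148*c + 132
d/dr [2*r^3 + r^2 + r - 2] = 6*r^2 + 2*r + 1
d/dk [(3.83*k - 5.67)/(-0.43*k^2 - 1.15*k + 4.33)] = (1.6469*k^2 - 4.8762*k + 10.0634)/(0.1849*k^4 + 0.989*k^3 - 2.4013*k^2 - 9.959*k + 18.7489)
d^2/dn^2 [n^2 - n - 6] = 2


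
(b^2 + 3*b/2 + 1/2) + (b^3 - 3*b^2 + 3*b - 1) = b^3 - 2*b^2 + 9*b/2 - 1/2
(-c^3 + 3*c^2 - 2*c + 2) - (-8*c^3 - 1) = 7*c^3 + 3*c^2 - 2*c + 3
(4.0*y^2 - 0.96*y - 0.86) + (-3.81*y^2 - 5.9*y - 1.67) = 0.19*y^2 - 6.86*y - 2.53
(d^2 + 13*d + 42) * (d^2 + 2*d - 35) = d^4 + 15*d^3 + 33*d^2 - 371*d - 1470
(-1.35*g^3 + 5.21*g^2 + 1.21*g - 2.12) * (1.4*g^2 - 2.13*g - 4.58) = -1.89*g^5 + 10.1695*g^4 - 3.2203*g^3 - 29.4071*g^2 - 1.0262*g + 9.7096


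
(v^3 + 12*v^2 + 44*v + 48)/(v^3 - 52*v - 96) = (v + 4)/(v - 8)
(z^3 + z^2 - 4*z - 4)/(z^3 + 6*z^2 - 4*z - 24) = (z + 1)/(z + 6)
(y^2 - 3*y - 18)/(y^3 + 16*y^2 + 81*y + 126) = (y - 6)/(y^2 + 13*y + 42)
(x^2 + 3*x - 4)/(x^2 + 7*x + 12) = (x - 1)/(x + 3)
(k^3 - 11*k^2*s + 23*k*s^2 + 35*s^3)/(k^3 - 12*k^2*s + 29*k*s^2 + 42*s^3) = (-k + 5*s)/(-k + 6*s)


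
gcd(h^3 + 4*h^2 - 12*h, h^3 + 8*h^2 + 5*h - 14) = 1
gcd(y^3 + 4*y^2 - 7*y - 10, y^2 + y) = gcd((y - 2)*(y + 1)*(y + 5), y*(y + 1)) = y + 1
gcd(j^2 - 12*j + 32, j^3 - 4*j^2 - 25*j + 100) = j - 4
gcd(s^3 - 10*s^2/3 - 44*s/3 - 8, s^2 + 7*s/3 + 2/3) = s + 2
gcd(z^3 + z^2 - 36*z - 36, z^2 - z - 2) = z + 1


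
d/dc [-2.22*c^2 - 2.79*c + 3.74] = -4.44*c - 2.79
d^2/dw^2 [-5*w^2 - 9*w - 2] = -10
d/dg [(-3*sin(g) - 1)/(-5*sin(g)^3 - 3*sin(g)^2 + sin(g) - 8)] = (-30*sin(g)^3 - 24*sin(g)^2 - 6*sin(g) + 25)*cos(g)/(5*sin(g)^3 + 3*sin(g)^2 - sin(g) + 8)^2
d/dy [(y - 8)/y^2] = (16 - y)/y^3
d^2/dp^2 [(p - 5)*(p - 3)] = 2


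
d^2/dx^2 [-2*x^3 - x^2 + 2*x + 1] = -12*x - 2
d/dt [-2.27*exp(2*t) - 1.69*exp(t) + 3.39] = (-4.54*exp(t) - 1.69)*exp(t)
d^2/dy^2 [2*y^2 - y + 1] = 4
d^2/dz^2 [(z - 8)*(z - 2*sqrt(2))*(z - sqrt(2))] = 6*z - 16 - 6*sqrt(2)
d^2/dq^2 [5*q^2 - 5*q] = 10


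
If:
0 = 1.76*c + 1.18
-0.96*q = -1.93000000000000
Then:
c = -0.67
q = 2.01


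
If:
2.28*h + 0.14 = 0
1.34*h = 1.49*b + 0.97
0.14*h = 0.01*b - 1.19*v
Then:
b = -0.71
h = -0.06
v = 0.00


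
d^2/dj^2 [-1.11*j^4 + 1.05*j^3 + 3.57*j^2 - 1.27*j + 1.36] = -13.32*j^2 + 6.3*j + 7.14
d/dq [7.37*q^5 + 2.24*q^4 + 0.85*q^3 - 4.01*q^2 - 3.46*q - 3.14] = 36.85*q^4 + 8.96*q^3 + 2.55*q^2 - 8.02*q - 3.46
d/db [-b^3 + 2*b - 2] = 2 - 3*b^2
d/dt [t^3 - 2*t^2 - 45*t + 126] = 3*t^2 - 4*t - 45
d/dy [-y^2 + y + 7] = 1 - 2*y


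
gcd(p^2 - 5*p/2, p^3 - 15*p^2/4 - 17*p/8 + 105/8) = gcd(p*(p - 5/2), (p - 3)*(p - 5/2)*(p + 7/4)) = p - 5/2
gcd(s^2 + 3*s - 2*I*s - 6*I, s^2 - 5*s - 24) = s + 3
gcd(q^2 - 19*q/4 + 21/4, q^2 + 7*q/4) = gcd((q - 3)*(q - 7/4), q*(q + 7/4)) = 1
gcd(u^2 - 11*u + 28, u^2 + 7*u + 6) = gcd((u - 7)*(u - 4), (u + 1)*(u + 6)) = 1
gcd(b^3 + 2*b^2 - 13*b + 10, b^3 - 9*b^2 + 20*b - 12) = b^2 - 3*b + 2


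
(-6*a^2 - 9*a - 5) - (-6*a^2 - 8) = 3 - 9*a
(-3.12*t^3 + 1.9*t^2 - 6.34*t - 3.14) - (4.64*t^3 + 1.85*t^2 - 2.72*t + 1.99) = -7.76*t^3 + 0.0499999999999998*t^2 - 3.62*t - 5.13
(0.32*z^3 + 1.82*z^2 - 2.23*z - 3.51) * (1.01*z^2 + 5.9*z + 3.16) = 0.3232*z^5 + 3.7262*z^4 + 9.4969*z^3 - 10.9509*z^2 - 27.7558*z - 11.0916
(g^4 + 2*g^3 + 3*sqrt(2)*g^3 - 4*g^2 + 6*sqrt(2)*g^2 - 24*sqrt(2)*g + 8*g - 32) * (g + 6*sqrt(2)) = g^5 + 2*g^4 + 9*sqrt(2)*g^4 + 18*sqrt(2)*g^3 + 32*g^3 - 48*sqrt(2)*g^2 + 80*g^2 - 320*g + 48*sqrt(2)*g - 192*sqrt(2)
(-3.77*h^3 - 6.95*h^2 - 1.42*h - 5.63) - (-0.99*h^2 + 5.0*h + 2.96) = -3.77*h^3 - 5.96*h^2 - 6.42*h - 8.59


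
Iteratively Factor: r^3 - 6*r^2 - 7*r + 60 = (r - 4)*(r^2 - 2*r - 15) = (r - 5)*(r - 4)*(r + 3)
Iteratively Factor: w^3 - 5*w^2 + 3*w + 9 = (w + 1)*(w^2 - 6*w + 9) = (w - 3)*(w + 1)*(w - 3)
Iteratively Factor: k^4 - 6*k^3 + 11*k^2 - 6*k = (k)*(k^3 - 6*k^2 + 11*k - 6) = k*(k - 1)*(k^2 - 5*k + 6) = k*(k - 3)*(k - 1)*(k - 2)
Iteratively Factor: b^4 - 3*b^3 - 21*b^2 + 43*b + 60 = (b - 3)*(b^3 - 21*b - 20) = (b - 3)*(b + 1)*(b^2 - b - 20) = (b - 5)*(b - 3)*(b + 1)*(b + 4)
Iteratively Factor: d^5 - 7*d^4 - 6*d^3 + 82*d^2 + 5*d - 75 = (d - 5)*(d^4 - 2*d^3 - 16*d^2 + 2*d + 15) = (d - 5)^2*(d^3 + 3*d^2 - d - 3) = (d - 5)^2*(d + 3)*(d^2 - 1) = (d - 5)^2*(d - 1)*(d + 3)*(d + 1)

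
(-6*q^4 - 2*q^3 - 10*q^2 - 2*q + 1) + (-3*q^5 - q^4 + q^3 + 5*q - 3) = -3*q^5 - 7*q^4 - q^3 - 10*q^2 + 3*q - 2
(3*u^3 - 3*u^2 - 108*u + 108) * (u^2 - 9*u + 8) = 3*u^5 - 30*u^4 - 57*u^3 + 1056*u^2 - 1836*u + 864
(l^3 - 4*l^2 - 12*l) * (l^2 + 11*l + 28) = l^5 + 7*l^4 - 28*l^3 - 244*l^2 - 336*l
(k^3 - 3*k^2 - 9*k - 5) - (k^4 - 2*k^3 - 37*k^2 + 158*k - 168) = -k^4 + 3*k^3 + 34*k^2 - 167*k + 163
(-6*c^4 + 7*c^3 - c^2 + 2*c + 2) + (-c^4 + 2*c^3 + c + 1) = -7*c^4 + 9*c^3 - c^2 + 3*c + 3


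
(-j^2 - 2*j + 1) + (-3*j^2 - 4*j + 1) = -4*j^2 - 6*j + 2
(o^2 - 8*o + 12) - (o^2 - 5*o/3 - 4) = 16 - 19*o/3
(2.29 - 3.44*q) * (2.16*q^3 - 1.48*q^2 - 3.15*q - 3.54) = -7.4304*q^4 + 10.0376*q^3 + 7.4468*q^2 + 4.9641*q - 8.1066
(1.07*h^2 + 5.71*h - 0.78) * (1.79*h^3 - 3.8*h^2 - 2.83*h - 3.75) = 1.9153*h^5 + 6.1549*h^4 - 26.1223*h^3 - 17.2078*h^2 - 19.2051*h + 2.925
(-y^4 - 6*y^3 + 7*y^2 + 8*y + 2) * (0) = 0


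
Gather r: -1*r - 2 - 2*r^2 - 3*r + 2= -2*r^2 - 4*r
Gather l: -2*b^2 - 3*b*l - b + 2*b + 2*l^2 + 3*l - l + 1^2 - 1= -2*b^2 + b + 2*l^2 + l*(2 - 3*b)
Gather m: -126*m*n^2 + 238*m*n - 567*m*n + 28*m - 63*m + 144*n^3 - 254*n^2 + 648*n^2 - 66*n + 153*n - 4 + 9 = m*(-126*n^2 - 329*n - 35) + 144*n^3 + 394*n^2 + 87*n + 5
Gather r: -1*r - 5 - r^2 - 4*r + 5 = -r^2 - 5*r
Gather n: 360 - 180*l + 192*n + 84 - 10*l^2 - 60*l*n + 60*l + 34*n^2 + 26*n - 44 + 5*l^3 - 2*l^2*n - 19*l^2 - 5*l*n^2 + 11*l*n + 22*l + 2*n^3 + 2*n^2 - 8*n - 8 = 5*l^3 - 29*l^2 - 98*l + 2*n^3 + n^2*(36 - 5*l) + n*(-2*l^2 - 49*l + 210) + 392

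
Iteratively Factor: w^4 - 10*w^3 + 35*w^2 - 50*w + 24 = (w - 4)*(w^3 - 6*w^2 + 11*w - 6) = (w - 4)*(w - 1)*(w^2 - 5*w + 6) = (w - 4)*(w - 2)*(w - 1)*(w - 3)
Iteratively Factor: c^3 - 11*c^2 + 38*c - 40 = (c - 2)*(c^2 - 9*c + 20) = (c - 5)*(c - 2)*(c - 4)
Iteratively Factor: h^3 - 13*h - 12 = (h + 3)*(h^2 - 3*h - 4) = (h - 4)*(h + 3)*(h + 1)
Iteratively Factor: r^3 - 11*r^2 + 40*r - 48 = (r - 4)*(r^2 - 7*r + 12) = (r - 4)*(r - 3)*(r - 4)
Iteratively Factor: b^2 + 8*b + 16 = (b + 4)*(b + 4)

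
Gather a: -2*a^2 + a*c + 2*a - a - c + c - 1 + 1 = -2*a^2 + a*(c + 1)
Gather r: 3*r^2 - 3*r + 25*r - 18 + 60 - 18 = 3*r^2 + 22*r + 24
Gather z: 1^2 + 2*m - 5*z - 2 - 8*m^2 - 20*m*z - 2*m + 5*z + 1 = -8*m^2 - 20*m*z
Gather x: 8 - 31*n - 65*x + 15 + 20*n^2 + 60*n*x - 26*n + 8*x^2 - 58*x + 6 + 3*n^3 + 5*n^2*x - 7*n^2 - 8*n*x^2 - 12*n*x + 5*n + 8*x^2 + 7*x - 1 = 3*n^3 + 13*n^2 - 52*n + x^2*(16 - 8*n) + x*(5*n^2 + 48*n - 116) + 28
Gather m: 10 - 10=0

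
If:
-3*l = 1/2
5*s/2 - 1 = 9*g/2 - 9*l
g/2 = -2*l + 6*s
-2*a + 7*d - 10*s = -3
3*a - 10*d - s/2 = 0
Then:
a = -8457/206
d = -1268/103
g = -190/309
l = -1/6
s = -11/103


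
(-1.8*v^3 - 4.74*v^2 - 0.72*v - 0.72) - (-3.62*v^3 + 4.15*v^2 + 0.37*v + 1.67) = 1.82*v^3 - 8.89*v^2 - 1.09*v - 2.39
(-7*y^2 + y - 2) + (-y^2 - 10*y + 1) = -8*y^2 - 9*y - 1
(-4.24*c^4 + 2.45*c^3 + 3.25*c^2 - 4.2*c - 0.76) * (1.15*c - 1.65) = -4.876*c^5 + 9.8135*c^4 - 0.305000000000001*c^3 - 10.1925*c^2 + 6.056*c + 1.254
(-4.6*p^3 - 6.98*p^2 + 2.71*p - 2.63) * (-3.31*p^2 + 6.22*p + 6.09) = 15.226*p^5 - 5.5082*p^4 - 80.3997*p^3 - 16.9467*p^2 + 0.145299999999999*p - 16.0167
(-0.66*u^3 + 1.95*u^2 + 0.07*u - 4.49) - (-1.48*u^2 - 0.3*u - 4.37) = -0.66*u^3 + 3.43*u^2 + 0.37*u - 0.12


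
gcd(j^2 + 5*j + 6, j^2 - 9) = j + 3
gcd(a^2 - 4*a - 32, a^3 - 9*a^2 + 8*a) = a - 8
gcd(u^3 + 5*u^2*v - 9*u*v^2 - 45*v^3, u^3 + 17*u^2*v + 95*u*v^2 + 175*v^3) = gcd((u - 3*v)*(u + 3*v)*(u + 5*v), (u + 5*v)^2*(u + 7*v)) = u + 5*v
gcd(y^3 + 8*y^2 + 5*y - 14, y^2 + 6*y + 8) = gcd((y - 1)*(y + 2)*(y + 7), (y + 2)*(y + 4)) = y + 2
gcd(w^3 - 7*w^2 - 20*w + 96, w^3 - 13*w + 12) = w^2 + w - 12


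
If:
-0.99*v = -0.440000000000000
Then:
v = 0.44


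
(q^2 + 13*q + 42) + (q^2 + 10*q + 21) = 2*q^2 + 23*q + 63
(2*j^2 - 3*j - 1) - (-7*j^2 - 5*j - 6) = 9*j^2 + 2*j + 5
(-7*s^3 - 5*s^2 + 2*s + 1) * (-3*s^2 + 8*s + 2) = 21*s^5 - 41*s^4 - 60*s^3 + 3*s^2 + 12*s + 2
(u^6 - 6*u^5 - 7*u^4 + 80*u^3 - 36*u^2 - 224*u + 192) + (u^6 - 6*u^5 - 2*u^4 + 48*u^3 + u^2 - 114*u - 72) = 2*u^6 - 12*u^5 - 9*u^4 + 128*u^3 - 35*u^2 - 338*u + 120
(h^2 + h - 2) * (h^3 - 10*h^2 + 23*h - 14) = h^5 - 9*h^4 + 11*h^3 + 29*h^2 - 60*h + 28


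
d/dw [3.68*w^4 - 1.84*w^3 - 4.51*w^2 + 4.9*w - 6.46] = 14.72*w^3 - 5.52*w^2 - 9.02*w + 4.9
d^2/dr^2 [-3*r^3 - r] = -18*r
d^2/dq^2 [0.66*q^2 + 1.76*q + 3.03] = 1.32000000000000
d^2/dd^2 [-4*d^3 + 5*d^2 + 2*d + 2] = 10 - 24*d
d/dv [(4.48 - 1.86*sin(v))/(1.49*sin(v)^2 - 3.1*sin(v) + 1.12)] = (2.7714*sin(v)^2 - 13.3504*sin(v) + 11.8048)*cos(v)/(2.2201*sin(v)^4 - 9.238*sin(v)^3 + 12.9476*sin(v)^2 - 6.944*sin(v) + 1.2544)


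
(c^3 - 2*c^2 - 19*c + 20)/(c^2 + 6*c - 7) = (c^2 - c - 20)/(c + 7)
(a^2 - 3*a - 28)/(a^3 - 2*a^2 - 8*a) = (-a^2 + 3*a + 28)/(a*(-a^2 + 2*a + 8))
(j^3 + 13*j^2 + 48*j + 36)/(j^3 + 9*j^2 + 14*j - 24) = (j^2 + 7*j + 6)/(j^2 + 3*j - 4)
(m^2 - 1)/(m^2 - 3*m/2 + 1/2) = 2*(m + 1)/(2*m - 1)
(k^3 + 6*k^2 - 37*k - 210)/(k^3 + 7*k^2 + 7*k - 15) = (k^2 + k - 42)/(k^2 + 2*k - 3)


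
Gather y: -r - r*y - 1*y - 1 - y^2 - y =-r - y^2 + y*(-r - 2) - 1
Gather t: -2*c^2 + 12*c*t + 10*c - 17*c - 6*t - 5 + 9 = -2*c^2 - 7*c + t*(12*c - 6) + 4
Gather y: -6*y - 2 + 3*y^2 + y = 3*y^2 - 5*y - 2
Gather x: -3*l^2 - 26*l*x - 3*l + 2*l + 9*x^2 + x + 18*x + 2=-3*l^2 - l + 9*x^2 + x*(19 - 26*l) + 2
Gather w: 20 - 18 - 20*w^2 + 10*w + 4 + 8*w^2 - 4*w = -12*w^2 + 6*w + 6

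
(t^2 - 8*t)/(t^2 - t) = (t - 8)/(t - 1)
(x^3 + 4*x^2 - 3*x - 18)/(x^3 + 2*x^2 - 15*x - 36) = (x - 2)/(x - 4)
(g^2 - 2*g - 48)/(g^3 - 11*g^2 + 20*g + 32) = (g + 6)/(g^2 - 3*g - 4)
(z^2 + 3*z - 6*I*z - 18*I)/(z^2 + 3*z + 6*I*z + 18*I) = (z - 6*I)/(z + 6*I)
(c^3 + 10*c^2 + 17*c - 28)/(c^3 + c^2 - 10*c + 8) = (c + 7)/(c - 2)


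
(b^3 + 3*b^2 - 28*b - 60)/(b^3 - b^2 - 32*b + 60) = (b + 2)/(b - 2)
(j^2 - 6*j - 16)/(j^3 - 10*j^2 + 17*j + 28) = (j^2 - 6*j - 16)/(j^3 - 10*j^2 + 17*j + 28)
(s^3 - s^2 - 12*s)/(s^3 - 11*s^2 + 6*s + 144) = s*(s - 4)/(s^2 - 14*s + 48)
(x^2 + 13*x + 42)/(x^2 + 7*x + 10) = (x^2 + 13*x + 42)/(x^2 + 7*x + 10)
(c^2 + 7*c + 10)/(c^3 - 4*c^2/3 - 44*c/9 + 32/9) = 9*(c + 5)/(9*c^2 - 30*c + 16)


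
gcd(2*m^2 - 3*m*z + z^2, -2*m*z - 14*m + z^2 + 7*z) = -2*m + z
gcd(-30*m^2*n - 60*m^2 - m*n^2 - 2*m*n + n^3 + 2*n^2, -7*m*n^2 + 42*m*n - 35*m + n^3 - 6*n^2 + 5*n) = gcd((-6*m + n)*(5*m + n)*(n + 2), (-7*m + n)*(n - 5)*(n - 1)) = 1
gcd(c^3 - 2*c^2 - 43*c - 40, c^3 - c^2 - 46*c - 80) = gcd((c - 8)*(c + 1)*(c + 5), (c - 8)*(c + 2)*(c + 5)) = c^2 - 3*c - 40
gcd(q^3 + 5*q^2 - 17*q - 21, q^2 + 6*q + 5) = q + 1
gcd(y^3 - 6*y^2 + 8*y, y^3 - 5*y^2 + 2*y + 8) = y^2 - 6*y + 8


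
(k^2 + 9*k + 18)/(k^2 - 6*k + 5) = (k^2 + 9*k + 18)/(k^2 - 6*k + 5)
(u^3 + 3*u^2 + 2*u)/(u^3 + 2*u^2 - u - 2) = u/(u - 1)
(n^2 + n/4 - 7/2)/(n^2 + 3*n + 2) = (n - 7/4)/(n + 1)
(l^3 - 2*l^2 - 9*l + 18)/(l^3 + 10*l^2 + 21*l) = (l^2 - 5*l + 6)/(l*(l + 7))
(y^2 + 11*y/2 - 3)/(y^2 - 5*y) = (y^2 + 11*y/2 - 3)/(y*(y - 5))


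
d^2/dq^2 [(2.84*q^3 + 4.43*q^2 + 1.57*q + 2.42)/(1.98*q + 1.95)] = (22.267872*q^3 + 65.79144*q^2 + 64.7946*q + 40.541346)/(7.762392*q^3 + 22.93434*q^2 + 22.58685*q + 7.414875)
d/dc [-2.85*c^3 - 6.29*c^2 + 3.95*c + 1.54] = -8.55*c^2 - 12.58*c + 3.95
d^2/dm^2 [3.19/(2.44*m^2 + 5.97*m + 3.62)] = (-37.983968*m^2 - 92.936184*m + 3.19*(4.88*m + 5.97)*(9.76*m + 11.94) - 56.353264)/(2.44*m^2 + 5.97*m + 3.62)^3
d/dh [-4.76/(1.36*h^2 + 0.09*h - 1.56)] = (12.9472*h + 0.4284)/(1.36*h^2 + 0.09*h - 1.56)^2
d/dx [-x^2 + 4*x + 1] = 4 - 2*x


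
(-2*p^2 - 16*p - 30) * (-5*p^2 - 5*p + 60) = 10*p^4 + 90*p^3 + 110*p^2 - 810*p - 1800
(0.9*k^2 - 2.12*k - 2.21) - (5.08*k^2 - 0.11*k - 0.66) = -4.18*k^2 - 2.01*k - 1.55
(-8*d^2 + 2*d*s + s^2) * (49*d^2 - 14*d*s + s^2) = -392*d^4 + 210*d^3*s + 13*d^2*s^2 - 12*d*s^3 + s^4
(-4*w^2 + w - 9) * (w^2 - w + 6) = -4*w^4 + 5*w^3 - 34*w^2 + 15*w - 54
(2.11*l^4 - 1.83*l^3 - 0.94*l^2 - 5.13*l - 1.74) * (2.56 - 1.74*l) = -3.6714*l^5 + 8.5858*l^4 - 3.0492*l^3 + 6.5198*l^2 - 10.1052*l - 4.4544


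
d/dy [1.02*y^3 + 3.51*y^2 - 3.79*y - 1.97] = 3.06*y^2 + 7.02*y - 3.79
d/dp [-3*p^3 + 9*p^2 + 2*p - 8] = -9*p^2 + 18*p + 2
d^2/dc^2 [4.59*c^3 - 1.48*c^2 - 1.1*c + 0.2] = 27.54*c - 2.96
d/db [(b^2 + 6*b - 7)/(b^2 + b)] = (-5*b^2 + 14*b + 7)/(b^2*(b^2 + 2*b + 1))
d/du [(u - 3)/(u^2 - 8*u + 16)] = (2 - u)/(u^3 - 12*u^2 + 48*u - 64)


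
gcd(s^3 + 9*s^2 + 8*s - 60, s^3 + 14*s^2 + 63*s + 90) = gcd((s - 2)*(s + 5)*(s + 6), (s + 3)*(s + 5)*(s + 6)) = s^2 + 11*s + 30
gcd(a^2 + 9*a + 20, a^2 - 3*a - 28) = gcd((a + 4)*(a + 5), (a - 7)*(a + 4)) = a + 4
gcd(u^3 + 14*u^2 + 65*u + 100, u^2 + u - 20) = u + 5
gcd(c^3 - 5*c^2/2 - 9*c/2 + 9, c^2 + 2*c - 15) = c - 3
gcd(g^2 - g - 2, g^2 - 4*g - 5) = g + 1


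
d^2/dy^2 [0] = 0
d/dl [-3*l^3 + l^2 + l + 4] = -9*l^2 + 2*l + 1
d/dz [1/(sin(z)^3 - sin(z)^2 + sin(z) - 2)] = (-3*sin(z)^2 + 2*sin(z) - 1)*cos(z)/(sin(z)^3 - sin(z)^2 + sin(z) - 2)^2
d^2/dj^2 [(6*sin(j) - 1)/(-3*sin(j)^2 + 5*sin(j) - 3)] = (54*sin(j)^5 + 54*sin(j)^4 - 387*sin(j)^3 + 155*sin(j)^2 + 273*sin(j) - 148)/(3*sin(j)^2 - 5*sin(j) + 3)^3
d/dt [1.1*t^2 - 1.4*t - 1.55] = 2.2*t - 1.4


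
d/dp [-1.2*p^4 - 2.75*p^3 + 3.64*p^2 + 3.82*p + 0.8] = -4.8*p^3 - 8.25*p^2 + 7.28*p + 3.82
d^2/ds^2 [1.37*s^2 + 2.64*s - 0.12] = 2.74000000000000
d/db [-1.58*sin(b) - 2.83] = -1.58*cos(b)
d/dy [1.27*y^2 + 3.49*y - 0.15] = 2.54*y + 3.49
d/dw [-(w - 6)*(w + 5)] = 1 - 2*w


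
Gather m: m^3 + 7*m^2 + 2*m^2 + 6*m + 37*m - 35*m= m^3 + 9*m^2 + 8*m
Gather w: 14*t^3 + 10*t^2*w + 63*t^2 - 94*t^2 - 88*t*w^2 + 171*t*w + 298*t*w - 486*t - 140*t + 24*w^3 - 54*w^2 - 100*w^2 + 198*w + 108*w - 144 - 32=14*t^3 - 31*t^2 - 626*t + 24*w^3 + w^2*(-88*t - 154) + w*(10*t^2 + 469*t + 306) - 176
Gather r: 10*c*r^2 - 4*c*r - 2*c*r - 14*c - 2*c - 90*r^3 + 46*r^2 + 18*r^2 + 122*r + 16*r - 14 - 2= -16*c - 90*r^3 + r^2*(10*c + 64) + r*(138 - 6*c) - 16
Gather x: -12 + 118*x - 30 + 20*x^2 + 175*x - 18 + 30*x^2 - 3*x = 50*x^2 + 290*x - 60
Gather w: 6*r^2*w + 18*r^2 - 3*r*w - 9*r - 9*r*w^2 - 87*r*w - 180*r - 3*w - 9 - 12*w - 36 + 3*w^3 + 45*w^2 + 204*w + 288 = 18*r^2 - 189*r + 3*w^3 + w^2*(45 - 9*r) + w*(6*r^2 - 90*r + 189) + 243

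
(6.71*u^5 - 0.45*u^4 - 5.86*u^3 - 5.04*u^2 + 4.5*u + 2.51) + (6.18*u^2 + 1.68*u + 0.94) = 6.71*u^5 - 0.45*u^4 - 5.86*u^3 + 1.14*u^2 + 6.18*u + 3.45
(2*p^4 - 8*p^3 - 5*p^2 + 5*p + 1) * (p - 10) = 2*p^5 - 28*p^4 + 75*p^3 + 55*p^2 - 49*p - 10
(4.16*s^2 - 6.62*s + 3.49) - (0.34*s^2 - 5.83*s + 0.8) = 3.82*s^2 - 0.79*s + 2.69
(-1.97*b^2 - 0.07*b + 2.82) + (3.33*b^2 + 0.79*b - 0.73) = 1.36*b^2 + 0.72*b + 2.09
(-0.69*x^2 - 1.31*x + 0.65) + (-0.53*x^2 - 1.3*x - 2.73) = -1.22*x^2 - 2.61*x - 2.08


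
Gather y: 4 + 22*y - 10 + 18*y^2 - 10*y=18*y^2 + 12*y - 6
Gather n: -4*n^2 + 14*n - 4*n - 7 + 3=-4*n^2 + 10*n - 4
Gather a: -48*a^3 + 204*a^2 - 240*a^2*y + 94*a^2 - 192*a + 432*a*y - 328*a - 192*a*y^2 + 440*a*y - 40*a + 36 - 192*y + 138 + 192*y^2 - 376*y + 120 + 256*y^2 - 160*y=-48*a^3 + a^2*(298 - 240*y) + a*(-192*y^2 + 872*y - 560) + 448*y^2 - 728*y + 294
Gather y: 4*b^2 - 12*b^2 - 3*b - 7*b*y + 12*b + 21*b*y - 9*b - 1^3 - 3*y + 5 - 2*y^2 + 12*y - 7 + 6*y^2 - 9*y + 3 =-8*b^2 + 14*b*y + 4*y^2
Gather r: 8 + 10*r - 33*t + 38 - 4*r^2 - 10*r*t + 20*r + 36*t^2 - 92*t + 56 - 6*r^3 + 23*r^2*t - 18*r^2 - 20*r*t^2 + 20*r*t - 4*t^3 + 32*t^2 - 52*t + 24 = -6*r^3 + r^2*(23*t - 22) + r*(-20*t^2 + 10*t + 30) - 4*t^3 + 68*t^2 - 177*t + 126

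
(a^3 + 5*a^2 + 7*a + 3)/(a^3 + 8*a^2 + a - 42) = (a^2 + 2*a + 1)/(a^2 + 5*a - 14)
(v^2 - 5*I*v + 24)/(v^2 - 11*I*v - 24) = (v + 3*I)/(v - 3*I)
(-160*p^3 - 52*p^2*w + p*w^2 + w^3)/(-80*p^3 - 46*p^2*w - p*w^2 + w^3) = (4*p + w)/(2*p + w)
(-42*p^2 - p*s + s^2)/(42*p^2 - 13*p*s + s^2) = (-6*p - s)/(6*p - s)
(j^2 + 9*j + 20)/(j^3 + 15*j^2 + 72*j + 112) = (j + 5)/(j^2 + 11*j + 28)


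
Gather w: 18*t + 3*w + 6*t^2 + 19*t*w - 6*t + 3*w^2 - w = 6*t^2 + 12*t + 3*w^2 + w*(19*t + 2)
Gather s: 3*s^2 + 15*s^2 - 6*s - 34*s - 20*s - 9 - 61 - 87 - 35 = 18*s^2 - 60*s - 192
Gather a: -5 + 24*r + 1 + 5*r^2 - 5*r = 5*r^2 + 19*r - 4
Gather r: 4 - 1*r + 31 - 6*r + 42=77 - 7*r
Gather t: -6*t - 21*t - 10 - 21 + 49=18 - 27*t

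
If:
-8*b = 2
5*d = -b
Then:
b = -1/4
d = 1/20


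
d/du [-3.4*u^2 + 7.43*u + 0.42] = 7.43 - 6.8*u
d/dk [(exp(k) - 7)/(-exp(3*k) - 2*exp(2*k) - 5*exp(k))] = (2*exp(3*k) - 19*exp(2*k) - 28*exp(k) - 35)*exp(-k)/(exp(4*k) + 4*exp(3*k) + 14*exp(2*k) + 20*exp(k) + 25)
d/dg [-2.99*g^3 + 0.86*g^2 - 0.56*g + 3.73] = -8.97*g^2 + 1.72*g - 0.56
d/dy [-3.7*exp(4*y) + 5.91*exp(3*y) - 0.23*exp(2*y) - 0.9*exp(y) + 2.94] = (-14.8*exp(3*y) + 17.73*exp(2*y) - 0.46*exp(y) - 0.9)*exp(y)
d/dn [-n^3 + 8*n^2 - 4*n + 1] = -3*n^2 + 16*n - 4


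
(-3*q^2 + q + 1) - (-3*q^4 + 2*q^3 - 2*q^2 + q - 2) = 3*q^4 - 2*q^3 - q^2 + 3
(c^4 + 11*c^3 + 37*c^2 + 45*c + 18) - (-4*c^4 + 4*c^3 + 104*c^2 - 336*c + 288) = 5*c^4 + 7*c^3 - 67*c^2 + 381*c - 270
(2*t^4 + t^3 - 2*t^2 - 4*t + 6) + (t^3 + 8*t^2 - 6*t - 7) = 2*t^4 + 2*t^3 + 6*t^2 - 10*t - 1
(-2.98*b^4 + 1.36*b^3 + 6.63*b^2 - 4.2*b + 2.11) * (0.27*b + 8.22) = -0.8046*b^5 - 24.1284*b^4 + 12.9693*b^3 + 53.3646*b^2 - 33.9543*b + 17.3442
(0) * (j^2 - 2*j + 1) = 0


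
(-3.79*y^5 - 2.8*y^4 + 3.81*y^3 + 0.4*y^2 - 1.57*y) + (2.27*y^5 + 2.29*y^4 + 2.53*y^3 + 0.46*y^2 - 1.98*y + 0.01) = -1.52*y^5 - 0.51*y^4 + 6.34*y^3 + 0.86*y^2 - 3.55*y + 0.01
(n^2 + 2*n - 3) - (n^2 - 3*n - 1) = 5*n - 2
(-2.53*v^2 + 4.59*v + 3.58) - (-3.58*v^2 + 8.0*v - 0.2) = 1.05*v^2 - 3.41*v + 3.78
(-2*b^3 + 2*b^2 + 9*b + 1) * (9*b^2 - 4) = -18*b^5 + 18*b^4 + 89*b^3 + b^2 - 36*b - 4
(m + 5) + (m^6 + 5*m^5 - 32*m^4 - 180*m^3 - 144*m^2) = m^6 + 5*m^5 - 32*m^4 - 180*m^3 - 144*m^2 + m + 5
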